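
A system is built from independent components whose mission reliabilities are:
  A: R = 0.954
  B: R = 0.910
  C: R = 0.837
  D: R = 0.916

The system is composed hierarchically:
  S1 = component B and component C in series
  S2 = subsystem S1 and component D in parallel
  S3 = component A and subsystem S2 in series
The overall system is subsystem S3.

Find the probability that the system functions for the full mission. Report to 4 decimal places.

Series (B and C): 0.910000 × 0.837000 = 0.761670
Parallel ([0.761670] and D): 1 − (1 − 0.761670)(1 − 0.916000) = 0.979980
Series (A and [0.979980]): 0.954000 × 0.979980 = 0.9349

0.9349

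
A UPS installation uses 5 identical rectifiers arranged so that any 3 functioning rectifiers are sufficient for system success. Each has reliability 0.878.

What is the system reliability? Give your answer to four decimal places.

R = Σ_{i=3}^{5} C(5,i) p^i (1−p)^{5−i} with p = 0.878
C(5,3)·0.878^3·0.122^2 = 0.100740
C(5,4)·0.878^4·0.122^1 = 0.362500
C(5,5)·0.878^5·0.122^0 = 0.521762
Sum = 0.9850

0.9850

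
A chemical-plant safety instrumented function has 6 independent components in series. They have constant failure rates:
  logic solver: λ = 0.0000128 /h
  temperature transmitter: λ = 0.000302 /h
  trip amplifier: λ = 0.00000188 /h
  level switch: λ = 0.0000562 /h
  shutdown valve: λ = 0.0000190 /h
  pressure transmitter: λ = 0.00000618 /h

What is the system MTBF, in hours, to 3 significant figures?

Series of exponential components: λ_sys = Σ λ_i
λ_sys = 0.0000128 + 0.000302 + 0.00000188 + 0.0000562 + 0.0000190 + 0.00000618 = 3.9806e-04 /h
MTBF = 1 / λ_sys = 2510 h

2510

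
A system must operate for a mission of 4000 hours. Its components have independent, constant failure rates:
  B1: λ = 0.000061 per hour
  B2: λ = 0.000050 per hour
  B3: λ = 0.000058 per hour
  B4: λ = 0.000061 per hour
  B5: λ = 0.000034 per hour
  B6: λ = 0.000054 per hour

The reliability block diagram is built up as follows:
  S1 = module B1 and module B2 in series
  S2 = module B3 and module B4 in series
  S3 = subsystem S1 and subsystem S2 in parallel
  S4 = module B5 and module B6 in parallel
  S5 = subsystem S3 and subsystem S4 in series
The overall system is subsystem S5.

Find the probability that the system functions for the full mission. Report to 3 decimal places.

R(B1) = exp(−0.000061 × 4000) = 0.78349
R(B2) = exp(−0.000050 × 4000) = 0.81873
R(B3) = exp(−0.000058 × 4000) = 0.79295
R(B4) = exp(−0.000061 × 4000) = 0.78349
R(B5) = exp(−0.000034 × 4000) = 0.87284
R(B6) = exp(−0.000054 × 4000) = 0.80574
Series (B1 and B2): 0.78349 × 0.81873 = 0.64147
Series (B3 and B4): 0.79295 × 0.78349 = 0.62127
Parallel ([0.64147] and [0.62127]): 1 − (1 − 0.64147)(1 − 0.62127) = 0.86421
Parallel (B5 and B6): 1 − (1 − 0.87284)(1 − 0.80574) = 0.97530
Series ([0.86421] and [0.97530]): 0.86421 × 0.97530 = 0.843

0.843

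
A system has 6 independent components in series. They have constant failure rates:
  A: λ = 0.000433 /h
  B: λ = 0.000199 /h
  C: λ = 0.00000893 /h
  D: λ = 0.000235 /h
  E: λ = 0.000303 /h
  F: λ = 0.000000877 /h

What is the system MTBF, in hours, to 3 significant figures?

Series of exponential components: λ_sys = Σ λ_i
λ_sys = 0.000433 + 0.000199 + 0.00000893 + 0.000235 + 0.000303 + 0.000000877 = 1.1798e-03 /h
MTBF = 1 / λ_sys = 848 h

848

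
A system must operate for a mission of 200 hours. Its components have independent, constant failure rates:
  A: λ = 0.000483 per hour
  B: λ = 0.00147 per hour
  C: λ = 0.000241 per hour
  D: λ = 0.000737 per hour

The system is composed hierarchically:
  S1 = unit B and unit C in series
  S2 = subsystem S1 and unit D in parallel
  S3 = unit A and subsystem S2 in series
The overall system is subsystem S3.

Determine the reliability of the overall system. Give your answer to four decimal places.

0.8719

R(A) = exp(−0.000483 × 200) = 0.907919
R(B) = exp(−0.00147 × 200) = 0.745276
R(C) = exp(−0.000241 × 200) = 0.952943
R(D) = exp(−0.000737 × 200) = 0.862949
Series (B and C): 0.745276 × 0.952943 = 0.710206
Parallel ([0.710206] and D): 1 − (1 − 0.710206)(1 − 0.862949) = 0.960283
Series (A and [0.960283]): 0.907919 × 0.960283 = 0.8719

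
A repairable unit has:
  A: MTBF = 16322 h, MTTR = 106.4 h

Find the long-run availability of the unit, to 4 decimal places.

0.9935

A(A) = MTBF/(MTBF+MTTR) = 16322/(16322+106.4) = 0.9935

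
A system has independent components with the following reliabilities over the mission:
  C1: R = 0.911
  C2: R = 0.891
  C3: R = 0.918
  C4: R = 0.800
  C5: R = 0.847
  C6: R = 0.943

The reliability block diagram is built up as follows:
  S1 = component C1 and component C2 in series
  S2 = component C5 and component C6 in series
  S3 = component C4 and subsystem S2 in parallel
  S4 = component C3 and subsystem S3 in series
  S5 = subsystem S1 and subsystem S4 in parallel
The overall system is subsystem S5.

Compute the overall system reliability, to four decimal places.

Series (C1 and C2): 0.911000 × 0.891000 = 0.811701
Series (C5 and C6): 0.847000 × 0.943000 = 0.798721
Parallel (C4 and [0.798721]): 1 − (1 − 0.800000)(1 − 0.798721) = 0.959744
Series (C3 and [0.959744]): 0.918000 × 0.959744 = 0.881045
Parallel ([0.811701] and [0.881045]): 1 − (1 − 0.811701)(1 − 0.881045) = 0.9776

0.9776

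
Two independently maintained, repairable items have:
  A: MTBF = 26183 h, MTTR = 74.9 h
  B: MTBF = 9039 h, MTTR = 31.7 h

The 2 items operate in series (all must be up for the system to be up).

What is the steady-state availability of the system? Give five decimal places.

0.99366

A(A) = MTBF/(MTBF+MTTR) = 26183/(26183+74.9) = 0.997148
A(B) = MTBF/(MTBF+MTTR) = 9039/(9039+31.7) = 0.996505
Series availability: 0.997148 × 0.996505 = 0.99366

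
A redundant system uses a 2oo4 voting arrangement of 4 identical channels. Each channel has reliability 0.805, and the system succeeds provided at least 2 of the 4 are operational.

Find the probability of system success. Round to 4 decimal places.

0.9747

R = Σ_{i=2}^{4} C(4,i) p^i (1−p)^{4−i} with p = 0.805
C(4,2)·0.805^2·0.195^2 = 0.147847
C(4,3)·0.805^3·0.195^1 = 0.406895
C(4,4)·0.805^4·0.195^0 = 0.419936
Sum = 0.9747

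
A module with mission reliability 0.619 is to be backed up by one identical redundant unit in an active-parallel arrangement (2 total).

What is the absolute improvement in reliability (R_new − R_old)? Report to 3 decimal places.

0.236

R_before = 0.619
R_after = 1 − (1 − 0.619)^2 = 0.855
ΔR = 0.855 − 0.619 = 0.236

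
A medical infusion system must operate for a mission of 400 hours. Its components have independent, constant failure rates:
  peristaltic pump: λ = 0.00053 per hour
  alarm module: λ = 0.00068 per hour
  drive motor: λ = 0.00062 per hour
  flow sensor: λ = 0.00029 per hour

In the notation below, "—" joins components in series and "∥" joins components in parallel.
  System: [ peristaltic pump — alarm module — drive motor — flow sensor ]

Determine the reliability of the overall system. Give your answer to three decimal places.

0.428

R(peristaltic pump) = exp(−0.00053 × 400) = 0.80896
R(alarm module) = exp(−0.00068 × 400) = 0.76185
R(drive motor) = exp(−0.00062 × 400) = 0.78036
R(flow sensor) = exp(−0.00029 × 400) = 0.89048
Series (peristaltic pump, alarm module, drive motor, and flow sensor): 0.80896 × 0.76185 × 0.78036 × 0.89048 = 0.428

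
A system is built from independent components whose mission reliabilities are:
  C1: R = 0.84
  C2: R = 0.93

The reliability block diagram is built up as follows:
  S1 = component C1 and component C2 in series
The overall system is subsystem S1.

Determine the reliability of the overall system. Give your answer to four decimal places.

0.7812

Series (C1 and C2): 0.840000 × 0.930000 = 0.7812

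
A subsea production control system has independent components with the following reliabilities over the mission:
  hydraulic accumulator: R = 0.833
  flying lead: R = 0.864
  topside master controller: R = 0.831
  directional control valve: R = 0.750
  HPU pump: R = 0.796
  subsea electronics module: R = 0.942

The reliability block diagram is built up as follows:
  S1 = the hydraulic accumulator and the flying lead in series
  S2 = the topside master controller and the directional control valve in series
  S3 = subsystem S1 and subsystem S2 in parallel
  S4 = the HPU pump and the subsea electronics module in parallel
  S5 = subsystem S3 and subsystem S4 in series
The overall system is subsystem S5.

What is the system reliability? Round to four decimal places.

Series (hydraulic accumulator and flying lead): 0.833000 × 0.864000 = 0.719712
Series (topside master controller and directional control valve): 0.831000 × 0.750000 = 0.623250
Parallel ([0.719712] and [0.623250]): 1 − (1 − 0.719712)(1 − 0.623250) = 0.894401
Parallel (HPU pump and subsea electronics module): 1 − (1 − 0.796000)(1 − 0.942000) = 0.988168
Series ([0.894401] and [0.988168]): 0.894401 × 0.988168 = 0.8838

0.8838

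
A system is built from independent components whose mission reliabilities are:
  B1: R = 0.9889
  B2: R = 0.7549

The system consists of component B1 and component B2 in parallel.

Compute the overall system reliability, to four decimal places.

Parallel (B1 and B2): 1 − (1 − 0.988900)(1 − 0.754900) = 0.9973

0.9973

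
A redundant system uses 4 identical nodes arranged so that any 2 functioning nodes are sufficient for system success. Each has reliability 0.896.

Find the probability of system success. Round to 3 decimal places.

R = Σ_{i=2}^{4} C(4,i) p^i (1−p)^{4−i} with p = 0.896
C(4,2)·0.896^2·0.104^2 = 0.05210
C(4,3)·0.896^3·0.104^1 = 0.29924
C(4,4)·0.896^4·0.104^0 = 0.64451
Sum = 0.996

0.996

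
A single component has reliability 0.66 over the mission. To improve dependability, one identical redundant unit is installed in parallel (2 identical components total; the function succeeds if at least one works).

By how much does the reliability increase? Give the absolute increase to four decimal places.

R_before = 0.66
R_after = 1 − (1 − 0.66)^2 = 0.8844
ΔR = 0.8844 − 0.66 = 0.2244

0.2244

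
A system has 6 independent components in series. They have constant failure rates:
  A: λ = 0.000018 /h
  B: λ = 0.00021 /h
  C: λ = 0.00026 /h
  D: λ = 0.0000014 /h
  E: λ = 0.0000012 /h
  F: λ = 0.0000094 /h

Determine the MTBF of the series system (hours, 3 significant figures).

Series of exponential components: λ_sys = Σ λ_i
λ_sys = 0.000018 + 0.00021 + 0.00026 + 0.0000014 + 0.0000012 + 0.0000094 = 5.0000e-04 /h
MTBF = 1 / λ_sys = 2000 h

2000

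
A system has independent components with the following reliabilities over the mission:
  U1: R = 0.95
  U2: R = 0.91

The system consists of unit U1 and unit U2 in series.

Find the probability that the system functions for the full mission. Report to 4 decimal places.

0.8645

Series (U1 and U2): 0.950000 × 0.910000 = 0.8645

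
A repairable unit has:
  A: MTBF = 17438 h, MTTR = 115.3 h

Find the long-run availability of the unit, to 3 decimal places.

A(A) = MTBF/(MTBF+MTTR) = 17438/(17438+115.3) = 0.993

0.993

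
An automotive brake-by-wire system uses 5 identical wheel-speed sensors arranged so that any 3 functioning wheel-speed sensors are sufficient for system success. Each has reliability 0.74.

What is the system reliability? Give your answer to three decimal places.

0.886

R = Σ_{i=3}^{5} C(5,i) p^i (1−p)^{5−i} with p = 0.74
C(5,3)·0.74^3·0.26^2 = 0.27393
C(5,4)·0.74^4·0.26^1 = 0.38983
C(5,5)·0.74^5·0.26^0 = 0.22190
Sum = 0.886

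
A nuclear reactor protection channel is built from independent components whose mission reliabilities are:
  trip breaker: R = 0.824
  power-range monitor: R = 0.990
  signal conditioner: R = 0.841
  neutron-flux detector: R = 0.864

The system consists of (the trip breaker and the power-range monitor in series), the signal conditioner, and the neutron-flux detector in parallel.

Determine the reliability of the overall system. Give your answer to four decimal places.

Series (trip breaker and power-range monitor): 0.824000 × 0.990000 = 0.815760
Parallel ([0.815760], signal conditioner, and neutron-flux detector): 1 − (1 − 0.815760)(1 − 0.841000)(1 − 0.864000) = 0.9960

0.9960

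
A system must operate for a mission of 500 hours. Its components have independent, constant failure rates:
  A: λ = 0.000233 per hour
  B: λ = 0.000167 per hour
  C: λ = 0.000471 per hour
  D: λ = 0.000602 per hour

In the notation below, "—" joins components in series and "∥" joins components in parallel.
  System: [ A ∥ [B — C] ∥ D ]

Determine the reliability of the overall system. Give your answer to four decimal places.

R(A) = exp(−0.000233 × 500) = 0.890030
R(B) = exp(−0.000167 × 500) = 0.919891
R(C) = exp(−0.000471 × 500) = 0.790176
R(D) = exp(−0.000602 × 500) = 0.740078
Series (B and C): 0.919891 × 0.790176 = 0.726876
Parallel (A, [0.726876], and D): 1 − (1 − 0.890030)(1 − 0.726876)(1 − 0.740078) = 0.9922

0.9922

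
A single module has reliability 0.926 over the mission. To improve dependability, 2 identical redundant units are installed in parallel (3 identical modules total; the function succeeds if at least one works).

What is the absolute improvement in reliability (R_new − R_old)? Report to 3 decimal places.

0.074

R_before = 0.926
R_after = 1 − (1 − 0.926)^3 = 1.000
ΔR = 1.000 − 0.926 = 0.074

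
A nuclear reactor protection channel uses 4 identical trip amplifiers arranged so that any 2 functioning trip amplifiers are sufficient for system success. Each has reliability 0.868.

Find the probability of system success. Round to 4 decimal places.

0.9917

R = Σ_{i=2}^{4} C(4,i) p^i (1−p)^{4−i} with p = 0.868
C(4,2)·0.868^2·0.132^2 = 0.078766
C(4,3)·0.868^3·0.132^1 = 0.345297
C(4,4)·0.868^4·0.132^0 = 0.567648
Sum = 0.9917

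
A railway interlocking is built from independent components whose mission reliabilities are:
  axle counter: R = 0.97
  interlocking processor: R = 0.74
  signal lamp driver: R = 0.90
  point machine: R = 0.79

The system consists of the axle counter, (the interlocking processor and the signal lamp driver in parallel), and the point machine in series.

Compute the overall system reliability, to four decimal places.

Parallel (interlocking processor and signal lamp driver): 1 − (1 − 0.740000)(1 − 0.900000) = 0.974000
Series (axle counter, [0.974000], and point machine): 0.970000 × 0.974000 × 0.790000 = 0.7464

0.7464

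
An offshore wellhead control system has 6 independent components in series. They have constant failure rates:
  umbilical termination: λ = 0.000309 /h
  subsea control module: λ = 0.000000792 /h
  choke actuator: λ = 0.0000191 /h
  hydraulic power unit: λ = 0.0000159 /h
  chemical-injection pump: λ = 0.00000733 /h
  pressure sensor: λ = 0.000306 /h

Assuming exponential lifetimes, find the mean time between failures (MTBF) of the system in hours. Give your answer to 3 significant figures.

Series of exponential components: λ_sys = Σ λ_i
λ_sys = 0.000309 + 0.000000792 + 0.0000191 + 0.0000159 + 0.00000733 + 0.000306 = 6.5812e-04 /h
MTBF = 1 / λ_sys = 1520 h

1520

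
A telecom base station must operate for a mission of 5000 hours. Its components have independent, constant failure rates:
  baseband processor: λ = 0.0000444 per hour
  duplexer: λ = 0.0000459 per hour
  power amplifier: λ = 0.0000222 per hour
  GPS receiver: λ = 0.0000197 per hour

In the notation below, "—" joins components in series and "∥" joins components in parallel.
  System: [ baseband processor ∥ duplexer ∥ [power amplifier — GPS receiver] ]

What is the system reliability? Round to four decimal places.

R(baseband processor) = exp(−0.0000444 × 5000) = 0.800915
R(duplexer) = exp(−0.0000459 × 5000) = 0.794931
R(power amplifier) = exp(−0.0000222 × 5000) = 0.894939
R(GPS receiver) = exp(−0.0000197 × 5000) = 0.906196
Series (power amplifier and GPS receiver): 0.894939 × 0.906196 = 0.810990
Parallel (baseband processor, duplexer, and [0.810990]): 1 − (1 − 0.800915)(1 − 0.794931)(1 − 0.810990) = 0.9923

0.9923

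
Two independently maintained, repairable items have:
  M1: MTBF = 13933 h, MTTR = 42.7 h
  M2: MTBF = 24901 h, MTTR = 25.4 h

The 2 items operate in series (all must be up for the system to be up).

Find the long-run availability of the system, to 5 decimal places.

A(M1) = MTBF/(MTBF+MTTR) = 13933/(13933+42.7) = 0.996945
A(M2) = MTBF/(MTBF+MTTR) = 24901/(24901+25.4) = 0.998981
Series availability: 0.996945 × 0.998981 = 0.99593

0.99593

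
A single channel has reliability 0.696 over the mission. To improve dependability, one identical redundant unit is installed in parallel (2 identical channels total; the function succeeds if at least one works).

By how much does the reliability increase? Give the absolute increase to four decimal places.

0.2116

R_before = 0.696
R_after = 1 − (1 − 0.696)^2 = 0.9076
ΔR = 0.9076 − 0.696 = 0.2116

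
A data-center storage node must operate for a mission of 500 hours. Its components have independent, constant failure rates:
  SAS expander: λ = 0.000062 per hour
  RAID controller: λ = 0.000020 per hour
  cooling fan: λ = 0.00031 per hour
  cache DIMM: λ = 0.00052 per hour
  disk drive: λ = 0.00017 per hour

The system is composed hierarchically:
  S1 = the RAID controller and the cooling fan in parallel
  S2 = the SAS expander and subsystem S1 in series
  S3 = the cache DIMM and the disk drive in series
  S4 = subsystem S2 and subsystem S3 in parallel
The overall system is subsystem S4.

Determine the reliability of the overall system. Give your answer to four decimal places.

R(SAS expander) = exp(−0.000062 × 500) = 0.969476
R(RAID controller) = exp(−0.000020 × 500) = 0.990050
R(cooling fan) = exp(−0.00031 × 500) = 0.856415
R(cache DIMM) = exp(−0.00052 × 500) = 0.771052
R(disk drive) = exp(−0.00017 × 500) = 0.918512
Parallel (RAID controller and cooling fan): 1 − (1 − 0.990050)(1 − 0.856415) = 0.998571
Series (SAS expander and [0.998571]): 0.969476 × 0.998571 = 0.968091
Series (cache DIMM and disk drive): 0.771052 × 0.918512 = 0.708221
Parallel ([0.968091] and [0.708221]): 1 − (1 − 0.968091)(1 − 0.708221) = 0.9907

0.9907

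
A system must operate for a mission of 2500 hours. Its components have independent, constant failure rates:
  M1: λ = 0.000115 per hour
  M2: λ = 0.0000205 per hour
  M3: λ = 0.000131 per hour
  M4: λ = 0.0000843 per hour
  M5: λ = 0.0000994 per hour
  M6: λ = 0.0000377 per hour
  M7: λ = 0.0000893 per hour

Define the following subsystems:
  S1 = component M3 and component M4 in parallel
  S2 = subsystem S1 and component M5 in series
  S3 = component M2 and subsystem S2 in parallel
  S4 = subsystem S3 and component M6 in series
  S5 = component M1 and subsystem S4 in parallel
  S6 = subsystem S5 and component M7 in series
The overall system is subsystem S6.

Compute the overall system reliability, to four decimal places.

0.7796

R(M1) = exp(−0.000115 × 2500) = 0.750137
R(M2) = exp(−0.0000205 × 2500) = 0.950041
R(M3) = exp(−0.000131 × 2500) = 0.720723
R(M4) = exp(−0.0000843 × 2500) = 0.809977
R(M5) = exp(−0.0000994 × 2500) = 0.779970
R(M6) = exp(−0.0000377 × 2500) = 0.910055
R(M7) = exp(−0.0000893 × 2500) = 0.799915
Parallel (M3 and M4): 1 − (1 − 0.720723)(1 − 0.809977) = 0.946931
Series ([0.946931] and M5): 0.946931 × 0.779970 = 0.738578
Parallel (M2 and [0.738578]): 1 − (1 − 0.950041)(1 − 0.738578) = 0.986940
Series ([0.986940] and M6): 0.986940 × 0.910055 = 0.898170
Parallel (M1 and [0.898170]): 1 − (1 − 0.750137)(1 − 0.898170) = 0.974556
Series ([0.974556] and M7): 0.974556 × 0.799915 = 0.7796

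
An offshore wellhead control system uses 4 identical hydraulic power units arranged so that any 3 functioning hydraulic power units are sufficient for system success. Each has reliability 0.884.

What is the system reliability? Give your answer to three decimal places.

R = Σ_{i=3}^{4} C(4,i) p^i (1−p)^{4−i} with p = 0.884
C(4,3)·0.884^3·0.116^1 = 0.32053
C(4,4)·0.884^4·0.116^0 = 0.61067
Sum = 0.931

0.931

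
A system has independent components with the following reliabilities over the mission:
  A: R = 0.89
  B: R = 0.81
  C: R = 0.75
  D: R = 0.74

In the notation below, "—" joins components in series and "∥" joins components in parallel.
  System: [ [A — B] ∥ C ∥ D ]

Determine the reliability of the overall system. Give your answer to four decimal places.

Series (A and B): 0.890000 × 0.810000 = 0.720900
Parallel ([0.720900], C, and D): 1 − (1 − 0.720900)(1 − 0.750000)(1 − 0.740000) = 0.9819

0.9819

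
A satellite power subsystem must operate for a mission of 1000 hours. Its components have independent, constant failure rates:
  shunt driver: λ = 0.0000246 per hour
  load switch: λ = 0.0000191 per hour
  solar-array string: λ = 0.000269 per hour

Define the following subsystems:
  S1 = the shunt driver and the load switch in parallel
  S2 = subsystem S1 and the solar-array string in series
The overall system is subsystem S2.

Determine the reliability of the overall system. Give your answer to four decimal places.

0.7638

R(shunt driver) = exp(−0.0000246 × 1000) = 0.975700
R(load switch) = exp(−0.0000191 × 1000) = 0.981081
R(solar-array string) = exp(−0.000269 × 1000) = 0.764143
Parallel (shunt driver and load switch): 1 − (1 − 0.975700)(1 − 0.981081) = 0.999540
Series ([0.999540] and solar-array string): 0.999540 × 0.764143 = 0.7638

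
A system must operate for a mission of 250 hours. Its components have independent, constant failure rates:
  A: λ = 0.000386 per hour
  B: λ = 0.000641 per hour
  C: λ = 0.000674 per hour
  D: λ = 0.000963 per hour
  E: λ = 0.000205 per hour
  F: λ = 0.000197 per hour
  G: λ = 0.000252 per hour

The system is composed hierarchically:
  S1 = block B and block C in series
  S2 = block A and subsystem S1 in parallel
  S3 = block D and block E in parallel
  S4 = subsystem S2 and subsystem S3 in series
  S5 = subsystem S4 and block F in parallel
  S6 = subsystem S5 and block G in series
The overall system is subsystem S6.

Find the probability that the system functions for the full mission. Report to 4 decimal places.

R(A) = exp(−0.000386 × 250) = 0.908010
R(B) = exp(−0.000641 × 250) = 0.851931
R(C) = exp(−0.000674 × 250) = 0.844931
R(D) = exp(−0.000963 × 250) = 0.786038
R(E) = exp(−0.000205 × 250) = 0.950041
R(F) = exp(−0.000197 × 250) = 0.951943
R(G) = exp(−0.000252 × 250) = 0.938943
Series (B and C): 0.851931 × 0.844931 = 0.719823
Parallel (A and [0.719823]): 1 − (1 − 0.908010)(1 − 0.719823) = 0.974227
Parallel (D and E): 1 − (1 − 0.786038)(1 − 0.950041) = 0.989311
Series ([0.974227] and [0.989311]): 0.974227 × 0.989311 = 0.963813
Parallel ([0.963813] and F): 1 − (1 − 0.963813)(1 − 0.951943) = 0.998261
Series ([0.998261] and G): 0.998261 × 0.938943 = 0.9373

0.9373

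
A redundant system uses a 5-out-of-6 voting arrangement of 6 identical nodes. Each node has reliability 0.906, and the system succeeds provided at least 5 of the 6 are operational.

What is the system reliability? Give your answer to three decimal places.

R = Σ_{i=5}^{6} C(6,i) p^i (1−p)^{6−i} with p = 0.906
C(6,5)·0.906^5·0.094^1 = 0.34429
C(6,6)·0.906^6·0.094^0 = 0.55306
Sum = 0.897

0.897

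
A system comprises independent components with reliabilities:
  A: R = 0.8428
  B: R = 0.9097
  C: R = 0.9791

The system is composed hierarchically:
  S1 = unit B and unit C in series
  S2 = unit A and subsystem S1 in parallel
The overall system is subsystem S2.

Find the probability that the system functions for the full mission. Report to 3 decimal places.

0.983

Series (B and C): 0.90970 × 0.97910 = 0.89069
Parallel (A and [0.89069]): 1 − (1 − 0.84280)(1 − 0.89069) = 0.983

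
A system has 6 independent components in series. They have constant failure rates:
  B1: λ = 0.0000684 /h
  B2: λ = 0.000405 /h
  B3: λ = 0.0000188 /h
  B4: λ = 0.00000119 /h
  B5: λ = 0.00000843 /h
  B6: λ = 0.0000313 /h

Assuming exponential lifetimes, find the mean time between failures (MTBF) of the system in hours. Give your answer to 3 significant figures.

Series of exponential components: λ_sys = Σ λ_i
λ_sys = 0.0000684 + 0.000405 + 0.0000188 + 0.00000119 + 0.00000843 + 0.0000313 = 5.3312e-04 /h
MTBF = 1 / λ_sys = 1880 h

1880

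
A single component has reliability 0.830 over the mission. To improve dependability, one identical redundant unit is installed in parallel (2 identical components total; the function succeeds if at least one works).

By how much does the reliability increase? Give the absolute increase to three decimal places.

0.141

R_before = 0.830
R_after = 1 − (1 − 0.830)^2 = 0.971
ΔR = 0.971 − 0.830 = 0.141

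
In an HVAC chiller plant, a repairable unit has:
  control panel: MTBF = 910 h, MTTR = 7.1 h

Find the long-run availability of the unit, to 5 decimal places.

A(control panel) = MTBF/(MTBF+MTTR) = 910/(910+7.1) = 0.99226

0.99226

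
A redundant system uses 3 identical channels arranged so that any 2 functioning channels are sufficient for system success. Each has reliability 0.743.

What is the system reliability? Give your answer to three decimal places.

0.836

R = Σ_{i=2}^{3} C(3,i) p^i (1−p)^{3−i} with p = 0.743
C(3,2)·0.743^2·0.257^1 = 0.42563
C(3,3)·0.743^3·0.257^0 = 0.41017
Sum = 0.836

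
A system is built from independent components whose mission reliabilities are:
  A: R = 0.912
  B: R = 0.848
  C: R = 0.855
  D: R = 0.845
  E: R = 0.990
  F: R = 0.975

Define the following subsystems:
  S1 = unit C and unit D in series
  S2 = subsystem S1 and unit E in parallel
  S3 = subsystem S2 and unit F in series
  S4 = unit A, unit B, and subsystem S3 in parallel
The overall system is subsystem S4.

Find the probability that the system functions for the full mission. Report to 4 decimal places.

Series (C and D): 0.855000 × 0.845000 = 0.722475
Parallel ([0.722475] and E): 1 − (1 − 0.722475)(1 − 0.990000) = 0.997225
Series ([0.997225] and F): 0.997225 × 0.975000 = 0.972294
Parallel (A, B, and [0.972294]): 1 − (1 − 0.912000)(1 − 0.848000)(1 − 0.972294) = 0.9996

0.9996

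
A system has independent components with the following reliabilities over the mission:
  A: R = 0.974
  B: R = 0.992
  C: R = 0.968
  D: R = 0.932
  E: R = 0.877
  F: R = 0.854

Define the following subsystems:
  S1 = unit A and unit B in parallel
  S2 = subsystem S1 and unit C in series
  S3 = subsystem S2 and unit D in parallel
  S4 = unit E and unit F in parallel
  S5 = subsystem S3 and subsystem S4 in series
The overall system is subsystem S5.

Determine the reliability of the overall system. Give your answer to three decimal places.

Parallel (A and B): 1 − (1 − 0.97400)(1 − 0.99200) = 0.99979
Series ([0.99979] and C): 0.99979 × 0.96800 = 0.96780
Parallel ([0.96780] and D): 1 − (1 − 0.96780)(1 − 0.93200) = 0.99781
Parallel (E and F): 1 − (1 − 0.87700)(1 − 0.85400) = 0.98204
Series ([0.99781] and [0.98204]): 0.99781 × 0.98204 = 0.980

0.980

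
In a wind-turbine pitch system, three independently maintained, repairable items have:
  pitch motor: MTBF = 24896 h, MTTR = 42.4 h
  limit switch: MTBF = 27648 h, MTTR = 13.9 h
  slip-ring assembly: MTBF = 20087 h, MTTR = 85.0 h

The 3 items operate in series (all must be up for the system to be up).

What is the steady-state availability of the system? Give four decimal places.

0.9936

A(pitch motor) = MTBF/(MTBF+MTTR) = 24896/(24896+42.4) = 0.998300
A(limit switch) = MTBF/(MTBF+MTTR) = 27648/(27648+13.9) = 0.999498
A(slip-ring assembly) = MTBF/(MTBF+MTTR) = 20087/(20087+85.0) = 0.995786
Series availability: 0.998300 × 0.999498 × 0.995786 = 0.9936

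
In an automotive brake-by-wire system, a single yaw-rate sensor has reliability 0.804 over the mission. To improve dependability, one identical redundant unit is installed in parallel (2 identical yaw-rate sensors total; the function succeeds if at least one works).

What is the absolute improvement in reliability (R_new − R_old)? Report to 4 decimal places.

0.1576

R_before = 0.804
R_after = 1 − (1 − 0.804)^2 = 0.9616
ΔR = 0.9616 − 0.804 = 0.1576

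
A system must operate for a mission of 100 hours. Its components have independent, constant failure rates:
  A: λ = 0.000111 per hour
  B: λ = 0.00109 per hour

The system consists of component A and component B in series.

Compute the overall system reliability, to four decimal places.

R(A) = exp(−0.000111 × 100) = 0.988961
R(B) = exp(−0.00109 × 100) = 0.896730
Series (A and B): 0.988961 × 0.896730 = 0.8868

0.8868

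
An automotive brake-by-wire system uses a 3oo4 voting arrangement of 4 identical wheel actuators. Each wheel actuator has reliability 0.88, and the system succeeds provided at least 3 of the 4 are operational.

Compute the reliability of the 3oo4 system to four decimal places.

0.9268

R = Σ_{i=3}^{4} C(4,i) p^i (1−p)^{4−i} with p = 0.88
C(4,3)·0.88^3·0.12^1 = 0.327107
C(4,4)·0.88^4·0.12^0 = 0.599695
Sum = 0.9268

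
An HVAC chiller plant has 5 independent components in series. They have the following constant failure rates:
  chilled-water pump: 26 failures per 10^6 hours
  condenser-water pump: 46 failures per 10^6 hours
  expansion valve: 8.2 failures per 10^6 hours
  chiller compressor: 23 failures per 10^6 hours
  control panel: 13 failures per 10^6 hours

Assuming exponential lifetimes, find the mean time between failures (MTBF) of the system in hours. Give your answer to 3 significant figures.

Series of exponential components: λ_sys = Σ λ_i
λ_sys = 0.000026 + 0.000046 + 0.0000082 + 0.000023 + 0.000013 = 1.1620e-04 /h
MTBF = 1 / λ_sys = 8610 h

8610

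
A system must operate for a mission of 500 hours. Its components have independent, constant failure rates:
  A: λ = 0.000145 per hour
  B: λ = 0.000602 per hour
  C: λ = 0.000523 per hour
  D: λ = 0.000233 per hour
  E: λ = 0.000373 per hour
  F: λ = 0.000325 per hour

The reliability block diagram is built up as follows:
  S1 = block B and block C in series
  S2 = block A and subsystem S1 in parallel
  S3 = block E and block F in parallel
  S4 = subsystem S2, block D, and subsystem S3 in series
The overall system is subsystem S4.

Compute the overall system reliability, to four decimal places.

0.8412

R(A) = exp(−0.000145 × 500) = 0.930066
R(B) = exp(−0.000602 × 500) = 0.740078
R(C) = exp(−0.000523 × 500) = 0.769896
R(D) = exp(−0.000233 × 500) = 0.890030
R(E) = exp(−0.000373 × 500) = 0.829859
R(F) = exp(−0.000325 × 500) = 0.850016
Series (B and C): 0.740078 × 0.769896 = 0.569783
Parallel (A and [0.569783]): 1 − (1 − 0.930066)(1 − 0.569783) = 0.969913
Parallel (E and F): 1 − (1 − 0.829859)(1 − 0.850016) = 0.974482
Series ([0.969913], D, and [0.974482]): 0.969913 × 0.890030 × 0.974482 = 0.8412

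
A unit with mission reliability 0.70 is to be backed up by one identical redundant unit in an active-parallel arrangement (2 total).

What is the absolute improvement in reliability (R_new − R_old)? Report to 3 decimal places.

R_before = 0.70
R_after = 1 − (1 − 0.70)^2 = 0.910
ΔR = 0.910 − 0.70 = 0.210

0.210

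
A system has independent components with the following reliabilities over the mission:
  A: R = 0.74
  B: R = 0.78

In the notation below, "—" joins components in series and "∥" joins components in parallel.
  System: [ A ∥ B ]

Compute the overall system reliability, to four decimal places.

Parallel (A and B): 1 − (1 − 0.740000)(1 − 0.780000) = 0.9428

0.9428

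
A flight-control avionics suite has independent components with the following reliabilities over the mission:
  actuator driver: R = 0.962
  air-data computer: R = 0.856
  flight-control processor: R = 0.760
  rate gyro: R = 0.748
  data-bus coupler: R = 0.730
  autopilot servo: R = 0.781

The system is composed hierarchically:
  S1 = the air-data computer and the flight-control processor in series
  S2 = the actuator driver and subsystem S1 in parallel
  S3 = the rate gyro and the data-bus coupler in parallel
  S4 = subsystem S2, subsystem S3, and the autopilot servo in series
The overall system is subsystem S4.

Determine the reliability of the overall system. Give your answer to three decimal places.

Series (air-data computer and flight-control processor): 0.85600 × 0.76000 = 0.65056
Parallel (actuator driver and [0.65056]): 1 − (1 − 0.96200)(1 − 0.65056) = 0.98672
Parallel (rate gyro and data-bus coupler): 1 − (1 − 0.74800)(1 − 0.73000) = 0.93196
Series ([0.98672], [0.93196], and autopilot servo): 0.98672 × 0.93196 × 0.78100 = 0.718

0.718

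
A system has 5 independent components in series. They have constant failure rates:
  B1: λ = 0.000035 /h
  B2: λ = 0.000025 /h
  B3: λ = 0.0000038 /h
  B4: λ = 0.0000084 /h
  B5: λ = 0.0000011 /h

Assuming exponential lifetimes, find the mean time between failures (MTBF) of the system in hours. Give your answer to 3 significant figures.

13600

Series of exponential components: λ_sys = Σ λ_i
λ_sys = 0.000035 + 0.000025 + 0.0000038 + 0.0000084 + 0.0000011 = 7.3300e-05 /h
MTBF = 1 / λ_sys = 13600 h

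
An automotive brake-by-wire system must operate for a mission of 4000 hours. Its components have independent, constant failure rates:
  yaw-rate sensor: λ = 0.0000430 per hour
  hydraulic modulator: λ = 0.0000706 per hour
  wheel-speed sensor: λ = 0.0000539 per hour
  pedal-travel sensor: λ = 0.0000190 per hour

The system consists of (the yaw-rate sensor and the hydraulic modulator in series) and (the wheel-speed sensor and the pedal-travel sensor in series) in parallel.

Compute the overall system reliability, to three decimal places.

R(yaw-rate sensor) = exp(−0.0000430 × 4000) = 0.84198
R(hydraulic modulator) = exp(−0.0000706 × 4000) = 0.75397
R(wheel-speed sensor) = exp(−0.0000539 × 4000) = 0.80606
R(pedal-travel sensor) = exp(−0.0000190 × 4000) = 0.92682
Series (yaw-rate sensor and hydraulic modulator): 0.84198 × 0.75397 = 0.63483
Series (wheel-speed sensor and pedal-travel sensor): 0.80606 × 0.92682 = 0.74707
Parallel ([0.63483] and [0.74707]): 1 − (1 − 0.63483)(1 − 0.74707) = 0.908

0.908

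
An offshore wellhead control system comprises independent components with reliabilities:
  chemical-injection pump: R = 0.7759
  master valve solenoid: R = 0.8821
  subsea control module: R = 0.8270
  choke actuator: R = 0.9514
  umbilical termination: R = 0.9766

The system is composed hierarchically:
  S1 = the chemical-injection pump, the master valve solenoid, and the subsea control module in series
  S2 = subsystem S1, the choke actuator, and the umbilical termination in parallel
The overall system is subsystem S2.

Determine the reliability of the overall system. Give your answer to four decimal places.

Series (chemical-injection pump, master valve solenoid, and subsea control module): 0.775900 × 0.882100 × 0.827000 = 0.566016
Parallel ([0.566016], choke actuator, and umbilical termination): 1 − (1 − 0.566016)(1 − 0.951400)(1 − 0.976600) = 0.9995

0.9995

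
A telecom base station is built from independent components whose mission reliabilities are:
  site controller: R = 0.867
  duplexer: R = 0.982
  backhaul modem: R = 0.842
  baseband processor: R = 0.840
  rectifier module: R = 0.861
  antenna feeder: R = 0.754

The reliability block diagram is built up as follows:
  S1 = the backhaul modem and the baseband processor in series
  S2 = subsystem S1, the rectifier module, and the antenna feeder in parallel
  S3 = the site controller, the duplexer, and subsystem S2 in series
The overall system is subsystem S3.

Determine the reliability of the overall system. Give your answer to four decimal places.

0.8429

Series (backhaul modem and baseband processor): 0.842000 × 0.840000 = 0.707280
Parallel ([0.707280], rectifier module, and antenna feeder): 1 − (1 − 0.707280)(1 − 0.861000)(1 − 0.754000) = 0.989991
Series (site controller, duplexer, and [0.989991]): 0.867000 × 0.982000 × 0.989991 = 0.8429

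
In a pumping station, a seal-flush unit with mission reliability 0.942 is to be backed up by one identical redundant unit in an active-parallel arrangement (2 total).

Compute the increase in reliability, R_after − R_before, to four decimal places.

0.0546

R_before = 0.942
R_after = 1 − (1 − 0.942)^2 = 0.9966
ΔR = 0.9966 − 0.942 = 0.0546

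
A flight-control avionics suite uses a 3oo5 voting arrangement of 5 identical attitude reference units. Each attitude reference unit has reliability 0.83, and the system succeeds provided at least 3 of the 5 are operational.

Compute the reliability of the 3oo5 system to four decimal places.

0.9625

R = Σ_{i=3}^{5} C(5,i) p^i (1−p)^{5−i} with p = 0.83
C(5,3)·0.83^3·0.17^2 = 0.165246
C(5,4)·0.83^4·0.17^1 = 0.403396
C(5,5)·0.83^5·0.17^0 = 0.393904
Sum = 0.9625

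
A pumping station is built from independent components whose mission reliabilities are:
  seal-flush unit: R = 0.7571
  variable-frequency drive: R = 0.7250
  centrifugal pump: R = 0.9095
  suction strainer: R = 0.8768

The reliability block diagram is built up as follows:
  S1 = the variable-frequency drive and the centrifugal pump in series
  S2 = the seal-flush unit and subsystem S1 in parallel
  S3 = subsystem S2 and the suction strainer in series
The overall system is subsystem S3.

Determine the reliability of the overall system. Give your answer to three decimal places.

0.804

Series (variable-frequency drive and centrifugal pump): 0.72500 × 0.90950 = 0.65939
Parallel (seal-flush unit and [0.65939]): 1 − (1 − 0.75710)(1 − 0.65939) = 0.91727
Series ([0.91727] and suction strainer): 0.91727 × 0.87680 = 0.804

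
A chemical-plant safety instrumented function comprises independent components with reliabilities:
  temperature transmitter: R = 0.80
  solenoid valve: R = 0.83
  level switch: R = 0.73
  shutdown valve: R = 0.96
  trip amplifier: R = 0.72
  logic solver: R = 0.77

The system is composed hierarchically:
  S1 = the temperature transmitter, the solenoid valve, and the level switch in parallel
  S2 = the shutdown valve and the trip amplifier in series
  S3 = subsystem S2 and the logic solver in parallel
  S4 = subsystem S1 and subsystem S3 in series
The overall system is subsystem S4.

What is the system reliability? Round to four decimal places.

Parallel (temperature transmitter, solenoid valve, and level switch): 1 − (1 − 0.800000)(1 − 0.830000)(1 − 0.730000) = 0.990820
Series (shutdown valve and trip amplifier): 0.960000 × 0.720000 = 0.691200
Parallel ([0.691200] and logic solver): 1 − (1 − 0.691200)(1 − 0.770000) = 0.928976
Series ([0.990820] and [0.928976]): 0.990820 × 0.928976 = 0.9204

0.9204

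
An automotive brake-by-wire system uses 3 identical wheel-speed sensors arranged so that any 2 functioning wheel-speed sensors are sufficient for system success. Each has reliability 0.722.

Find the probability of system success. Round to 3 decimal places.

0.811

R = Σ_{i=2}^{3} C(3,i) p^i (1−p)^{3−i} with p = 0.722
C(3,2)·0.722^2·0.278^1 = 0.43475
C(3,3)·0.722^3·0.278^0 = 0.37637
Sum = 0.811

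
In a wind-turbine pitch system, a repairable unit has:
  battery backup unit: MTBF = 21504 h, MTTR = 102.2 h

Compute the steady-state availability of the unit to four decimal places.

0.9953

A(battery backup unit) = MTBF/(MTBF+MTTR) = 21504/(21504+102.2) = 0.9953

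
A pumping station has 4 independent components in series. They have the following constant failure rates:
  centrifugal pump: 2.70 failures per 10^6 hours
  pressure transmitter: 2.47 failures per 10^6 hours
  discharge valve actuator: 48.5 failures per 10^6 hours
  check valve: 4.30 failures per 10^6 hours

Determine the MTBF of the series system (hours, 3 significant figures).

17300

Series of exponential components: λ_sys = Σ λ_i
λ_sys = 0.00000270 + 0.00000247 + 0.0000485 + 0.00000430 = 5.7970e-05 /h
MTBF = 1 / λ_sys = 17300 h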